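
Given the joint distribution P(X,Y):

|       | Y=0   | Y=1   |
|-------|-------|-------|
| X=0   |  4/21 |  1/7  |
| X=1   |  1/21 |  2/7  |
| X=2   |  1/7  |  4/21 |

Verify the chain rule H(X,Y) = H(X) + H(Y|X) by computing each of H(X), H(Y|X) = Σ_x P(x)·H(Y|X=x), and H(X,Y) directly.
H(X) = 1.5850 bits, H(Y|X) = 0.8540 bits, H(X,Y) = 2.4390 bits

Marginal of X (row sums):
  P(X=0) = 4/21 + 1/7 = 1/3
  P(X=1) = 1/21 + 2/7 = 1/3
  P(X=2) = 1/7 + 4/21 = 1/3
H(X) = -[(1/3)·log₂(1/3) + (1/3)·log₂(1/3) + (1/3)·log₂(1/3)]
  = 0.52832 + 0.52832 + 0.52832 = 1.5850 bits

H(Y|X) = Σ_x P(x)·H(Y|X=x):
  X=0: P(X=0) = 1/3, P(Y|X=0) = (4/7, 3/7) → H(Y|X=0) = 0.98523
  X=1: P(X=1) = 1/3, P(Y|X=1) = (1/7, 6/7) → H(Y|X=1) = 0.59167
  X=2: P(X=2) = 1/3, P(Y|X=2) = (3/7, 4/7) → H(Y|X=2) = 0.98523
H(Y|X) = (1/3)·0.98523 + (1/3)·0.59167 + (1/3)·0.98523 = 0.8540 bits

H(X,Y) = -Σ_{x,y} P(x,y) log₂ P(x,y). Per-cell terms -P(x,y)·log₂P(x,y):
  X=0: 0.45568, 0.40105
  X=1: 0.20916, 0.51639
  X=2: 0.40105, 0.45568
Sum of the 6 terms: H(X,Y) = 2.4390 bits

Chain rule check:
  H(X) + H(Y|X) = 1.5850 + 0.8540 = 2.4390 bits
  H(X,Y) = 2.4390 bits
✓ Chain rule verified.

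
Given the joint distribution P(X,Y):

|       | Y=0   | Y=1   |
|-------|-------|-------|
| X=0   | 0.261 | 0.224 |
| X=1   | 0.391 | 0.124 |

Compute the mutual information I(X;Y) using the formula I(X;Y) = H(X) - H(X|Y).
0.0392 bits

I(X;Y) = H(X) - H(X|Y)

Marginal of X (row sums):
  P(X=0) = 0.261 + 0.224 = 0.485
  P(X=1) = 0.391 + 0.124 = 0.515
H(X) = -[0.485·log₂(0.485) + 0.515·log₂(0.515)]
  = 0.50631 + 0.49304 = 0.99935 bits

Marginal of Y (column sums):
  P(Y=0) = 0.261 + 0.391 = 0.652
  P(Y=1) = 0.224 + 0.124 = 0.348
H(X|Y) = Σ_y P(y)·H(X|Y=y):
  Y=0: P(Y=0) = 0.652, P(X|Y=0) = (261/652, 391/652) → H(X|Y=0) = 0.97113
  Y=1: P(Y=1) = 0.348, P(X|Y=1) = (56/87, 31/87) → H(X|Y=1) = 0.93959
H(X|Y) = 0.652·0.97113 + 0.348·0.93959 = 0.96015 bits

I(X;Y) = H(X) - H(X|Y) = 0.99935 - 0.96015 = 0.0392 bits

Cross-check via I(X;Y) = H(X) + H(Y) - H(X,Y): computing H(Y) from the column sums and H(X,Y) from the 4 cells in the same way gives H(Y) = 0.93227 bits and H(X,Y) = 1.89242 bits, so
I(X;Y) = 0.99935 + 0.93227 - 1.89242 = 0.0392 bits ✓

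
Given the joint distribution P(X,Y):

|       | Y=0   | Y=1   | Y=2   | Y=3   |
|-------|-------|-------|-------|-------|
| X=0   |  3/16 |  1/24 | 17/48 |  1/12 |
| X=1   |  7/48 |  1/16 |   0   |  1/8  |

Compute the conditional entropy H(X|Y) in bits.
0.6330 bits

H(X|Y) = H(X,Y) - H(Y)

H(X,Y) = -Σ_{x,y} P(x,y) log₂ P(x,y). Per-cell terms -P(x,y)·log₂P(x,y):
  X=0: 0.45282, 0.19104, 0.53036, 0.29875
  X=1: 0.40507, 0.25000, 0.00000, 0.37500
  (cells with P = 0 contribute 0)
Sum of the 8 terms: H(X,Y) = 2.50304 bits

Marginal of Y (column sums):
  P(Y=0) = 3/16 + 7/48 = 1/3
  P(Y=1) = 1/24 + 1/16 = 5/48
  P(Y=2) = 17/48 + 0 = 17/48
  P(Y=3) = 1/12 + 1/8 = 5/24
H(Y) = -[(1/3)·log₂(1/3) + (5/48)·log₂(5/48) + (17/48)·log₂(17/48) + (5/24)·log₂(5/24)]
  = 0.52832 + 0.33990 + 0.53036 + 0.47147 = 1.87005 bits

H(X|Y) = H(X,Y) - H(Y) = 2.50304 - 1.87005 = 0.6330 bits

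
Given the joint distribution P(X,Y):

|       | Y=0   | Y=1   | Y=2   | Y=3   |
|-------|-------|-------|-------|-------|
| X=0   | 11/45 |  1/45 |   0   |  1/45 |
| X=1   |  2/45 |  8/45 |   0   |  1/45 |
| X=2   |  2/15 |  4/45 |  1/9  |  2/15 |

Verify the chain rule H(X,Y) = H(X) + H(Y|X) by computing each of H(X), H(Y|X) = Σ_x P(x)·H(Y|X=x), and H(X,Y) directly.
H(X) = 1.5275 bits, H(Y|X) = 1.4159 bits, H(X,Y) = 2.9433 bits

Marginal of X (row sums):
  P(X=0) = 11/45 + 1/45 + 0 + 1/45 = 13/45
  P(X=1) = 2/45 + 8/45 + 0 + 1/45 = 11/45
  P(X=2) = 2/15 + 4/45 + 1/9 + 2/15 = 7/15
H(X) = -[(13/45)·log₂(13/45) + (11/45)·log₂(11/45) + (7/15)·log₂(7/15)]
  = 0.5175194 + 0.4968141 + 0.5131166 = 1.5275 bits

H(Y|X) = Σ_x P(x)·H(Y|X=x):
  X=0: P(X=0) = 13/45, P(Y|X=0) = (11/13, 1/13, 0, 1/13) → H(Y|X=0) = 0.7732283
  X=1: P(X=1) = 11/45, P(Y|X=1) = (2/11, 8/11, 0, 1/11) → H(Y|X=1) = 1.0957953
  X=2: P(X=2) = 7/15, P(Y|X=2) = (2/7, 4/21, 5/21, 2/7) → H(Y|X=2) = 1.9814036
H(Y|X) = (13/45)·0.7732283 + (11/45)·1.0957953 + (7/15)·1.9814036 = 1.4159 bits

H(X,Y) = -Σ_{x,y} P(x,y) log₂ P(x,y). Per-cell terms -P(x,y)·log₂P(x,y):
  X=0: 0.4968141, 0.1220412, 0.0000000, 0.1220412
  X=1: 0.1996379, 0.4429961, 0.0000000, 0.1220412
  X=2: 0.3875854, 0.3103869, 0.3522139, 0.3875854
  (cells with P = 0 contribute 0)
Sum of the 12 terms: H(X,Y) = 2.9433 bits

Chain rule check:
  H(X) + H(Y|X) = 1.5275 + 1.4159 = 2.9434 bits
  H(X,Y) = 2.9433 bits
✓ Chain rule verified (Δ = 0.0001 is 4-dp rounding noise: each of the three values was rounded independently).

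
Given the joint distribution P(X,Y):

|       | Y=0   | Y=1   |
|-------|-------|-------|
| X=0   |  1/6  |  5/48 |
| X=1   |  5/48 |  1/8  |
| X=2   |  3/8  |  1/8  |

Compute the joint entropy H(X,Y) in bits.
2.3913 bits

H(X,Y) = -Σ_{x,y} P(x,y) log₂ P(x,y). Per-cell terms -P(x,y)·log₂P(x,y):
  X=0: 0.43083, 0.33990
  X=1: 0.33990, 0.37500
  X=2: 0.53064, 0.37500
Sum of the 6 terms: H(X,Y) = 2.3913 bits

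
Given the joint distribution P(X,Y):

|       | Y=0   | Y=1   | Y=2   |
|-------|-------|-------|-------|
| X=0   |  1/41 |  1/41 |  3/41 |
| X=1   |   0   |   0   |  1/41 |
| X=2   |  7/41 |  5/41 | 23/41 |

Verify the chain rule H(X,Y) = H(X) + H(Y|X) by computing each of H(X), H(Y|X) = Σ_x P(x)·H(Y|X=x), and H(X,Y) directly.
H(X) = 0.6957 bits, H(Y|X) = 1.2458 bits, H(X,Y) = 1.9415 bits

Marginal of X (row sums):
  P(X=0) = 1/41 + 1/41 + 3/41 = 5/41
  P(X=1) = 0 + 0 + 1/41 = 1/41
  P(X=2) = 7/41 + 5/41 + 23/41 = 35/41
H(X) = -[(5/41)·log₂(5/41) + (1/41)·log₂(1/41) + (35/41)·log₂(35/41)]
  = 0.37020 + 0.13067 + 0.19486 = 0.6957 bits

H(Y|X) = Σ_x P(x)·H(Y|X=x):
  X=0: P(X=0) = 5/41, P(Y|X=0) = (1/5, 1/5, 3/5) → H(Y|X=0) = 1.37095
  X=1: P(X=1) = 1/41, P(Y|X=1) = (0, 0, 1) → H(Y|X=1) = 0.00000
  X=2: P(X=2) = 35/41, P(Y|X=2) = (1/5, 1/7, 23/35) → H(Y|X=2) = 1.26348
H(Y|X) = (5/41)·1.37095 + (1/41)·0.00000 + (35/41)·1.26348 = 1.2458 bits

H(X,Y) = -Σ_{x,y} P(x,y) log₂ P(x,y). Per-cell terms -P(x,y)·log₂P(x,y):
  X=0: 0.13067, 0.13067, 0.27604
  X=1: 0.00000, 0.00000, 0.13067
  X=2: 0.43540, 0.37020, 0.46785
  (cells with P = 0 contribute 0)
Sum of the 9 terms: H(X,Y) = 1.9415 bits

Chain rule check:
  H(X) + H(Y|X) = 0.6957 + 1.2458 = 1.9415 bits
  H(X,Y) = 1.9415 bits
✓ Chain rule verified.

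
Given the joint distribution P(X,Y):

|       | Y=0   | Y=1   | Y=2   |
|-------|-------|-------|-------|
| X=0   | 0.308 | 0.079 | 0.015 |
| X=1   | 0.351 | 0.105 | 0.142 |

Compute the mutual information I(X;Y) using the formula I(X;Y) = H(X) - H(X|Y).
0.0624 bits

I(X;Y) = H(X) - H(X|Y)

Marginal of X (row sums):
  P(X=0) = 0.308 + 0.079 + 0.015 = 0.402
  P(X=1) = 0.351 + 0.105 + 0.142 = 0.598
H(X) = -[0.402·log₂(0.402) + 0.598·log₂(0.598)]
  = 0.5285 + 0.4436 = 0.9721 bits

Marginal of Y (column sums):
  P(Y=0) = 0.308 + 0.351 = 0.659
  P(Y=1) = 0.079 + 0.105 = 0.184
  P(Y=2) = 0.015 + 0.142 = 0.157
H(X|Y) = Σ_y P(y)·H(X|Y=y):
  Y=0: P(Y=0) = 0.659, P(X|Y=0) = (308/659, 351/659) → H(X|Y=0) = 0.9969
  Y=1: P(Y=1) = 0.184, P(X|Y=1) = (79/184, 105/184) → H(X|Y=1) = 0.9855
  Y=2: P(Y=2) = 0.157, P(X|Y=2) = (15/157, 142/157) → H(X|Y=2) = 0.4547
H(X|Y) = 0.659·0.9969 + 0.184·0.9855 + 0.157·0.4547 = 0.9097 bits

I(X;Y) = H(X) - H(X|Y) = 0.9721 - 0.9097 = 0.0624 bits

Cross-check via I(X;Y) = H(X) + H(Y) - H(X,Y): computing H(Y) from the column sums and H(X,Y) from the 6 cells in the same way gives H(Y) = 1.2652 bits and H(X,Y) = 2.1749 bits, so
I(X;Y) = 0.9721 + 1.2652 - 2.1749 = 0.0624 bits ✓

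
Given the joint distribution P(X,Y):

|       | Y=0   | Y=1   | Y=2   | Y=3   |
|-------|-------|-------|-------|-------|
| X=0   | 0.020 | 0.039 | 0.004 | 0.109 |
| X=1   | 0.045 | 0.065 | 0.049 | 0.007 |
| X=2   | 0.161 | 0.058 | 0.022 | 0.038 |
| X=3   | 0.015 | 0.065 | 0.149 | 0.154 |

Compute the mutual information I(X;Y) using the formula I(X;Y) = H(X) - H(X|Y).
0.3664 bits

I(X;Y) = H(X) - H(X|Y)

Marginal of X (row sums):
  P(X=0) = 0.020 + 0.039 + 0.004 + 0.109 = 0.172
  P(X=1) = 0.045 + 0.065 + 0.049 + 0.007 = 0.166
  P(X=2) = 0.161 + 0.058 + 0.022 + 0.038 = 0.279
  P(X=3) = 0.015 + 0.065 + 0.149 + 0.154 = 0.383
H(X) = -[0.172·log₂(0.172) + 0.166·log₂(0.166) + 0.279·log₂(0.279) + 0.383·log₂(0.383)]
  = 0.436797 + 0.430064 + 0.513824 + 0.530296 = 1.910981 bits

Marginal of Y (column sums):
  P(Y=0) = 0.020 + 0.045 + 0.161 + 0.015 = 0.241
  P(Y=1) = 0.039 + 0.065 + 0.058 + 0.065 = 0.227
  P(Y=2) = 0.004 + 0.049 + 0.022 + 0.149 = 0.224
  P(Y=3) = 0.109 + 0.007 + 0.038 + 0.154 = 0.308
H(X|Y) = Σ_y P(y)·H(X|Y=y):
  Y=0: P(Y=0) = 0.241, P(X|Y=0) = (20/241, 45/241, 161/241, 15/241) → H(X|Y=0) = 1.388188
  Y=1: P(Y=1) = 0.227, P(X|Y=1) = (39/227, 65/227, 58/227, 65/227) → H(X|Y=1) = 1.972798
  Y=2: P(Y=2) = 0.224, P(X|Y=2) = (1/56, 7/32, 11/112, 149/224) → H(X|Y=2) = 1.303407
  Y=3: P(Y=3) = 0.308, P(X|Y=3) = (109/308, 1/44, 19/154, 1/2) → H(X|Y=3) = 1.526884
H(X|Y) = 0.241·1.388188 + 0.227·1.972798 + 0.224·1.303407 + 0.308·1.526884 = 1.544622 bits

I(X;Y) = H(X) - H(X|Y) = 1.910981 - 1.544622 = 0.3664 bits

Cross-check via I(X;Y) = H(X) + H(Y) - H(X,Y): computing H(Y) from the column sums and H(X,Y) from the 16 cells in the same way gives H(Y) = 1.987134 bits and H(X,Y) = 3.531756 bits, so
I(X;Y) = 1.910981 + 1.987134 - 3.531756 = 0.3664 bits ✓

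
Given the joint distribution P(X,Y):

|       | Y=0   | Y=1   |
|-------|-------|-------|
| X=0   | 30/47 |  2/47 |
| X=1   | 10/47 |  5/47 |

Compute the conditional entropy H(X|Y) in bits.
0.8190 bits

H(X|Y) = H(X,Y) - H(Y)

H(X,Y) = -Σ_{x,y} P(x,y) log₂ P(x,y). Per-cell terms -P(x,y)·log₂P(x,y):
  X=0: 0.41342, 0.19381
  X=1: 0.47503, 0.34390
Sum of the 4 terms: H(X,Y) = 1.4262 bits

Marginal of Y (column sums):
  P(Y=0) = 30/47 + 10/47 = 40/47
  P(Y=1) = 2/47 + 5/47 = 7/47
H(Y) = -[(40/47)·log₂(40/47) + (7/47)·log₂(7/47)]
  = 0.19801 + 0.40916 = 0.6072 bits

H(X|Y) = H(X,Y) - H(Y) = 1.4262 - 0.6072 = 0.8190 bits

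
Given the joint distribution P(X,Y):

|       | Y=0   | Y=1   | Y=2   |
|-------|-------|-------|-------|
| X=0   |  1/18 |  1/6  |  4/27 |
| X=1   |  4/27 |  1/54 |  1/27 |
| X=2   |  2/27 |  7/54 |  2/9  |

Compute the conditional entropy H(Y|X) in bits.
1.3811 bits

H(Y|X) = H(X,Y) - H(X)

H(X,Y) = -Σ_{x,y} P(x,y) log₂ P(x,y). Per-cell terms -P(x,y)·log₂P(x,y):
  X=0: 0.23166, 0.43083, 0.40813
  X=1: 0.40813, 0.10657, 0.17611
  X=2: 0.27814, 0.38209, 0.48221
Sum of the 9 terms: H(X,Y) = 2.9039 bits

Marginal of X (row sums):
  P(X=0) = 1/18 + 1/6 + 4/27 = 10/27
  P(X=1) = 4/27 + 1/54 + 1/27 = 11/54
  P(X=2) = 2/27 + 7/54 + 2/9 = 23/54
H(X) = -[(10/27)·log₂(10/27) + (11/54)·log₂(11/54) + (23/54)·log₂(23/54)]
  = 0.53073 + 0.46759 + 0.52445 = 1.5228 bits

H(Y|X) = H(X,Y) - H(X) = 2.9039 - 1.5228 = 1.3811 bits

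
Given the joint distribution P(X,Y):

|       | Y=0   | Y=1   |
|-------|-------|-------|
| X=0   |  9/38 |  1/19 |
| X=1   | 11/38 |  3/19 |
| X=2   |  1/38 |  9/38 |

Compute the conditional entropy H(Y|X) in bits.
0.7405 bits

H(Y|X) = H(X,Y) - H(X)

H(X,Y) = -Σ_{x,y} P(x,y) log₂ P(x,y). Per-cell terms -P(x,y)·log₂P(x,y):
  X=0: 0.49216, 0.22358
  X=1: 0.51772, 0.42047
  X=2: 0.13810, 0.49216
Sum of the 6 terms: H(X,Y) = 2.2842 bits

Marginal of X (row sums):
  P(X=0) = 9/38 + 1/19 = 11/38
  P(X=1) = 11/38 + 3/19 = 17/38
  P(X=2) = 1/38 + 9/38 = 5/19
H(X) = -[(11/38)·log₂(11/38) + (17/38)·log₂(17/38) + (5/19)·log₂(5/19)]
  = 0.51772 + 0.51916 + 0.50684 = 1.5437 bits

H(Y|X) = H(X,Y) - H(X) = 2.2842 - 1.5437 = 0.7405 bits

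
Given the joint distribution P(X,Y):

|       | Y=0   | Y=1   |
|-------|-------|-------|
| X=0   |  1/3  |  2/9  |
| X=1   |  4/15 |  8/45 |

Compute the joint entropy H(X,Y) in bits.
1.9620 bits

H(X,Y) = -Σ_{x,y} P(x,y) log₂ P(x,y). Per-cell terms -P(x,y)·log₂P(x,y):
  X=0: 0.5283, 0.4822
  X=1: 0.5085, 0.4430
Sum of the 4 terms: H(X,Y) = 1.9620 bits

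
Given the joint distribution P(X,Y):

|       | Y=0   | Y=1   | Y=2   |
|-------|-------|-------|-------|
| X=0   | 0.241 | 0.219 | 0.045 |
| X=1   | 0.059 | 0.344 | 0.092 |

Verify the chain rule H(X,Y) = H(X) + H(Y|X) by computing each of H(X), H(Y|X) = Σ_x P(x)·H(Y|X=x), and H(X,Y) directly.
H(X) = 0.9999 bits, H(Y|X) = 1.2632 bits, H(X,Y) = 2.2631 bits

Marginal of X (row sums):
  P(X=0) = 0.241 + 0.219 + 0.045 = 0.505
  P(X=1) = 0.059 + 0.344 + 0.092 = 0.495
H(X) = -[0.505·log₂(0.505) + 0.495·log₂(0.495)]
  = 0.49775 + 0.50218 = 0.9999 bits

H(Y|X) = Σ_x P(x)·H(Y|X=x):
  X=0: P(X=0) = 0.505, P(Y|X=0) = (241/505, 219/505, 9/101) → H(Y|X=0) = 1.34288
  X=1: P(X=1) = 0.495, P(Y|X=1) = (59/495, 344/495, 92/495) → H(Y|X=1) = 1.18183
H(Y|X) = 0.505·1.34288 + 0.495·1.18183 = 1.2632 bits

H(X,Y) = -Σ_{x,y} P(x,y) log₂ P(x,y). Per-cell terms -P(x,y)·log₂P(x,y):
  X=0: 0.49475, 0.47983, 0.20133
  X=1: 0.24091, 0.52959, 0.31668
Sum of the 6 terms: H(X,Y) = 2.2631 bits

Chain rule check:
  H(X) + H(Y|X) = 0.9999 + 1.2632 = 2.2631 bits
  H(X,Y) = 2.2631 bits
✓ Chain rule verified.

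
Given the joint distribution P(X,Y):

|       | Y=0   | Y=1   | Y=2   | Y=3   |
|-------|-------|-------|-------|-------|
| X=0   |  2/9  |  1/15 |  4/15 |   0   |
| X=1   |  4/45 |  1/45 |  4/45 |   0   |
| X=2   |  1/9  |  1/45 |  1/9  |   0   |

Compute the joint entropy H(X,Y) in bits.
2.8205 bits

H(X,Y) = -Σ_{x,y} P(x,y) log₂ P(x,y). Per-cell terms -P(x,y)·log₂P(x,y):
  X=0: 0.482206, 0.260459, 0.508504, 0.000000
  X=1: 0.310387, 0.122041, 0.310387, 0.000000
  X=2: 0.352214, 0.122041, 0.352214, 0.000000
  (cells with P = 0 contribute 0)
Sum of the 12 terms: H(X,Y) = 2.8205 bits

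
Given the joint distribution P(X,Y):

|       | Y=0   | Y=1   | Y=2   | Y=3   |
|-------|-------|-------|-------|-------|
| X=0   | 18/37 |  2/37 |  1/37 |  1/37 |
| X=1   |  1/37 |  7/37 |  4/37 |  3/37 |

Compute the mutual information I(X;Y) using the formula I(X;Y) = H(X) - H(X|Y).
0.4501 bits

I(X;Y) = H(X) - H(X|Y)

Marginal of X (row sums):
  P(X=0) = 18/37 + 2/37 + 1/37 + 1/37 = 22/37
  P(X=1) = 1/37 + 7/37 + 4/37 + 3/37 = 15/37
H(X) = -[(22/37)·log₂(22/37) + (15/37)·log₂(15/37)]
  = 0.44596 + 0.52807 = 0.9740 bits

Marginal of Y (column sums):
  P(Y=0) = 18/37 + 1/37 = 19/37
  P(Y=1) = 2/37 + 7/37 = 9/37
  P(Y=2) = 1/37 + 4/37 = 5/37
  P(Y=3) = 1/37 + 3/37 = 4/37
H(X|Y) = Σ_y P(y)·H(X|Y=y):
  Y=0: P(Y=0) = 19/37, P(X|Y=0) = (18/19, 1/19) → H(X|Y=0) = 0.29747
  Y=1: P(Y=1) = 9/37, P(X|Y=1) = (2/9, 7/9) → H(X|Y=1) = 0.76420
  Y=2: P(Y=2) = 5/37, P(X|Y=2) = (1/5, 4/5) → H(X|Y=2) = 0.72193
  Y=3: P(Y=3) = 4/37, P(X|Y=3) = (1/4, 3/4) → H(X|Y=3) = 0.81128
H(X|Y) = (19/37)·0.29747 + (9/37)·0.76420 + (5/37)·0.72193 + (4/37)·0.81128 = 0.5239 bits

I(X;Y) = H(X) - H(X|Y) = 0.9740 - 0.5239 = 0.4501 bits

Cross-check via I(X;Y) = H(X) + H(Y) - H(X,Y): computing H(Y) from the column sums and H(X,Y) from the 8 cells in the same way gives H(Y) = 1.7270 bits and H(X,Y) = 2.2509 bits, so
I(X;Y) = 0.9740 + 1.7270 - 2.2509 = 0.4501 bits ✓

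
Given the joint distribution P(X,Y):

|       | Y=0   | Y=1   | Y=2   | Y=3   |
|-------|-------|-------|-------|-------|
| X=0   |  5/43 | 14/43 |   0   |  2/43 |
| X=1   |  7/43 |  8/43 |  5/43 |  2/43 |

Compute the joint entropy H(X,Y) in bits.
2.5385 bits

H(X,Y) = -Σ_{x,y} P(x,y) log₂ P(x,y). Per-cell terms -P(x,y)·log₂P(x,y):
  X=0: 0.36097, 0.52709, 0.00000, 0.20587
  X=1: 0.42633, 0.45140, 0.36097, 0.20587
  (cells with P = 0 contribute 0)
Sum of the 8 terms: H(X,Y) = 2.5385 bits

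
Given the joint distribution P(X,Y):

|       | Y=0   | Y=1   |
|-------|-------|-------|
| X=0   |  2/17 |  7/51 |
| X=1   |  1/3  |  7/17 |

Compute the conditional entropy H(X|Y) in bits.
0.8188 bits

H(X|Y) = H(X,Y) - H(Y)

H(X,Y) = -Σ_{x,y} P(x,y) log₂ P(x,y). Per-cell terms -P(x,y)·log₂P(x,y):
  X=0: 0.363231, 0.393245
  X=1: 0.528321, 0.527103
Sum of the 4 terms: H(X,Y) = 1.81190 bits

Marginal of Y (column sums):
  P(Y=0) = 2/17 + 1/3 = 23/51
  P(Y=1) = 7/51 + 7/17 = 28/51
H(Y) = -[(23/51)·log₂(23/51) + (28/51)·log₂(28/51)]
  = 0.518115 + 0.474941 = 0.99306 bits

H(X|Y) = H(X,Y) - H(Y) = 1.81190 - 0.99306 = 0.8188 bits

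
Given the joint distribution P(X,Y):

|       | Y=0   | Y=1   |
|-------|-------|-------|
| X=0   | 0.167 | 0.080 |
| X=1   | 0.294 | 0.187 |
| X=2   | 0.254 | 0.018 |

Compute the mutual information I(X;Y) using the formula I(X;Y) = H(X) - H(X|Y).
0.0785 bits

I(X;Y) = H(X) - H(X|Y)

Marginal of X (row sums):
  P(X=0) = 0.167 + 0.080 = 0.247
  P(X=1) = 0.294 + 0.187 = 0.481
  P(X=2) = 0.254 + 0.018 = 0.272
H(X) = -[0.247·log₂(0.247) + 0.481·log₂(0.481) + 0.272·log₂(0.272)]
  = 0.49830 + 0.50788 + 0.51090 = 1.5171 bits

Marginal of Y (column sums):
  P(Y=0) = 0.167 + 0.294 + 0.254 = 0.715
  P(Y=1) = 0.080 + 0.187 + 0.018 = 0.285
H(X|Y) = Σ_y P(y)·H(X|Y=y):
  Y=0: P(Y=0) = 0.715, P(X|Y=0) = (167/715, 294/715, 254/715) → H(X|Y=0) = 1.54766
  Y=1: P(Y=1) = 0.285, P(X|Y=1) = (16/57, 187/285, 6/95) → H(X|Y=1) = 1.16506
H(X|Y) = 0.715·1.54766 + 0.285·1.16506 = 1.4386 bits

I(X;Y) = H(X) - H(X|Y) = 1.5171 - 1.4386 = 0.0785 bits

Cross-check via I(X;Y) = H(X) + H(Y) - H(X,Y): computing H(Y) from the column sums and H(X,Y) from the 6 cells in the same way gives H(Y) = 0.8622 bits and H(X,Y) = 2.3008 bits, so
I(X;Y) = 1.5171 + 0.8622 - 2.3008 = 0.0785 bits ✓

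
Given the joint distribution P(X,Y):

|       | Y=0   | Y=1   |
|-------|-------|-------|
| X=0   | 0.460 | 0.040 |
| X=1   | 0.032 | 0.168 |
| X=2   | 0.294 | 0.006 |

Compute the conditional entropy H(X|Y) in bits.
1.1068 bits

H(X|Y) = H(X,Y) - H(Y)

H(X,Y) = -Σ_{x,y} P(x,y) log₂ P(x,y). Per-cell terms -P(x,y)·log₂P(x,y):
  X=0: 0.51534, 0.18575
  X=1: 0.15891, 0.43234
  X=2: 0.51924, 0.04428
Sum of the 6 terms: H(X,Y) = 1.8559 bits

Marginal of Y (column sums):
  P(Y=0) = 0.460 + 0.032 + 0.294 = 0.786
  P(Y=1) = 0.040 + 0.168 + 0.006 = 0.214
H(Y) = -[0.786·log₂(0.786) + 0.214·log₂(0.214)]
  = 0.27306 + 0.47600 = 0.7491 bits

H(X|Y) = H(X,Y) - H(Y) = 1.8559 - 0.7491 = 1.1068 bits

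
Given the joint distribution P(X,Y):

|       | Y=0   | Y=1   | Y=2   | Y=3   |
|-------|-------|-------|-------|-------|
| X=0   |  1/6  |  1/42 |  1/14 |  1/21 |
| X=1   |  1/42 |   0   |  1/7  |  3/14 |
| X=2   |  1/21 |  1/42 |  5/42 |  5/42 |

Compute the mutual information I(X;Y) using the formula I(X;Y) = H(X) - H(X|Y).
0.2240 bits

I(X;Y) = H(X) - H(X|Y)

Marginal of X (row sums):
  P(X=0) = 1/6 + 1/42 + 1/14 + 1/21 = 13/42
  P(X=1) = 1/42 + 0 + 1/7 + 3/14 = 8/21
  P(X=2) = 1/21 + 1/42 + 5/42 + 5/42 = 13/42
H(X) = -[(13/42)·log₂(13/42) + (8/21)·log₂(8/21) + (13/42)·log₂(13/42)]
  = 0.523676 + 0.530407 + 0.523676 = 1.57776 bits

Marginal of Y (column sums):
  P(Y=0) = 1/6 + 1/42 + 1/21 = 5/21
  P(Y=1) = 1/42 + 0 + 1/42 = 1/21
  P(Y=2) = 1/14 + 1/7 + 5/42 = 1/3
  P(Y=3) = 1/21 + 3/14 + 5/42 = 8/21
H(X|Y) = Σ_y P(y)·H(X|Y=y):
  Y=0: P(Y=0) = 5/21, P(X|Y=0) = (7/10, 1/10, 1/5) → H(X|Y=0) = 1.156780
  Y=1: P(Y=1) = 1/21, P(X|Y=1) = (1/2, 0, 1/2) → H(X|Y=1) = 1.000000
  Y=2: P(Y=2) = 1/3, P(X|Y=2) = (3/14, 3/7, 5/14) → H(X|Y=2) = 1.530619
  Y=3: P(Y=3) = 8/21, P(X|Y=3) = (1/8, 9/16, 5/16) → H(X|Y=3) = 1.366315
H(X|Y) = (5/21)·1.156780 + (1/21)·1.000000 + (1/3)·1.530619 + (8/21)·1.366315 = 1.35375 bits

I(X;Y) = H(X) - H(X|Y) = 1.57776 - 1.35375 = 0.2240 bits

Cross-check via I(X;Y) = H(X) + H(Y) - H(X,Y): computing H(Y) from the column sums and H(X,Y) from the 12 cells in the same way gives H(Y) = 1.76084 bits and H(X,Y) = 3.11459 bits, so
I(X;Y) = 1.57776 + 1.76084 - 3.11459 = 0.2240 bits ✓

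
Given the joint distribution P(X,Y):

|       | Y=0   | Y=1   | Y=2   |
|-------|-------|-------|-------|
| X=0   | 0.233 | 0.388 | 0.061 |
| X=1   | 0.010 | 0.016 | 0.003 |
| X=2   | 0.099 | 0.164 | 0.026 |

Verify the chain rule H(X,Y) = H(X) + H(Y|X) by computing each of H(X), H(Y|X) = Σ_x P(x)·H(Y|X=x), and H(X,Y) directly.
H(X) = 1.0423 bits, H(Y|X) = 1.3055 bits, H(X,Y) = 2.3478 bits

Marginal of X (row sums):
  P(X=0) = 0.233 + 0.388 + 0.061 = 0.682
  P(X=1) = 0.010 + 0.016 + 0.003 = 0.029
  P(X=2) = 0.099 + 0.164 + 0.026 = 0.289
H(X) = -[0.682·log₂(0.682) + 0.029·log₂(0.029) + 0.289·log₂(0.289)]
  = 0.3766 + 0.1481 + 0.5176 = 1.0423 bits

H(Y|X) = Σ_x P(x)·H(Y|X=x):
  X=0: P(X=0) = 0.682, P(Y|X=0) = (233/682, 194/341, 61/682) → H(Y|X=0) = 1.3038
  X=1: P(X=1) = 0.029, P(Y|X=1) = (10/29, 16/29, 3/29) → H(Y|X=1) = 1.3416
  X=2: P(X=2) = 0.289, P(Y|X=2) = (99/289, 164/289, 26/289) → H(Y|X=2) = 1.3059
H(Y|X) = 0.682·1.3038 + 0.029·1.3416 + 0.289·1.3059 = 1.3055 bits

H(X,Y) = -Σ_{x,y} P(x,y) log₂ P(x,y). Per-cell terms -P(x,y)·log₂P(x,y):
  X=0: 0.4897, 0.5300, 0.2461
  X=1: 0.0664, 0.0955, 0.0251
  X=2: 0.3303, 0.4278, 0.1369
Sum of the 9 terms: H(X,Y) = 2.3478 bits

Chain rule check:
  H(X) + H(Y|X) = 1.0423 + 1.3055 = 2.3478 bits
  H(X,Y) = 2.3478 bits
✓ Chain rule verified.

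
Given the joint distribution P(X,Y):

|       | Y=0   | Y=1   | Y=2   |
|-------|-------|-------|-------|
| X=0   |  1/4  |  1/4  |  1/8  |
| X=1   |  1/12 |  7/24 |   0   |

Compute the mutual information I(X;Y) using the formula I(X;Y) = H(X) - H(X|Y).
0.1447 bits

I(X;Y) = H(X) - H(X|Y)

Marginal of X (row sums):
  P(X=0) = 1/4 + 1/4 + 1/8 = 5/8
  P(X=1) = 1/12 + 7/24 + 0 = 3/8
H(X) = -[(5/8)·log₂(5/8) + (3/8)·log₂(3/8)]
  = 0.423795 + 0.530639 = 0.954434 bits

Marginal of Y (column sums):
  P(Y=0) = 1/4 + 1/12 = 1/3
  P(Y=1) = 1/4 + 7/24 = 13/24
  P(Y=2) = 1/8 + 0 = 1/8
H(X|Y) = Σ_y P(y)·H(X|Y=y):
  Y=0: P(Y=0) = 1/3, P(X|Y=0) = (3/4, 1/4) → H(X|Y=0) = 0.811278
  Y=1: P(Y=1) = 13/24, P(X|Y=1) = (6/13, 7/13) → H(X|Y=1) = 0.995727
  Y=2: P(Y=2) = 1/8, P(X|Y=2) = (1, 0) → H(X|Y=2) = 0.000000
H(X|Y) = (1/3)·0.811278 + (13/24)·0.995727 + (1/8)·0.000000 = 0.809778 bits

I(X;Y) = H(X) - H(X|Y) = 0.954434 - 0.809778 = 0.1447 bits

Cross-check via I(X;Y) = H(X) + H(Y) - H(X,Y): computing H(Y) from the column sums and H(X,Y) from the 6 cells in the same way gives H(Y) = 1.382437 bits and H(X,Y) = 2.192216 bits, so
I(X;Y) = 0.954434 + 1.382437 - 2.192216 = 0.1447 bits ✓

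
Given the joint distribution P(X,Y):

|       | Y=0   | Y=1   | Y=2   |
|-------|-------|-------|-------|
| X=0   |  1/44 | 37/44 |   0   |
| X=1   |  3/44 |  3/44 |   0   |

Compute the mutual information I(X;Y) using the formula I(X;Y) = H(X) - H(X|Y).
0.1515 bits

I(X;Y) = H(X) - H(X|Y)

Marginal of X (row sums):
  P(X=0) = 1/44 + 37/44 + 0 = 19/22
  P(X=1) = 3/44 + 3/44 + 0 = 3/22
H(X) = -[(19/22)·log₂(19/22) + (3/22)·log₂(3/22)]
  = 0.18266 + 0.39197 = 0.5746 bits

Marginal of Y (column sums):
  P(Y=0) = 1/44 + 3/44 = 1/11
  P(Y=1) = 37/44 + 3/44 = 10/11
  P(Y=2) = 0 + 0 = 0
H(X|Y) = Σ_y P(y)·H(X|Y=y):
  Y=0: P(Y=0) = 1/11, P(X|Y=0) = (1/4, 3/4) → H(X|Y=0) = 0.81128
  Y=1: P(Y=1) = 10/11, P(X|Y=1) = (37/40, 3/40) → H(X|Y=1) = 0.38431
  Y=2: P(Y=2) = 0 → contributes 0
H(X|Y) = (1/11)·0.81128 + (10/11)·0.38431 = 0.4231 bits

I(X;Y) = H(X) - H(X|Y) = 0.5746 - 0.4231 = 0.1515 bits

Cross-check via I(X;Y) = H(X) + H(Y) - H(X,Y): computing H(Y) from the column sums and H(X,Y) from the 6 cells in the same way gives H(Y) = 0.4395 bits and H(X,Y) = 0.8626 bits, so
I(X;Y) = 0.5746 + 0.4395 - 0.8626 = 0.1515 bits ✓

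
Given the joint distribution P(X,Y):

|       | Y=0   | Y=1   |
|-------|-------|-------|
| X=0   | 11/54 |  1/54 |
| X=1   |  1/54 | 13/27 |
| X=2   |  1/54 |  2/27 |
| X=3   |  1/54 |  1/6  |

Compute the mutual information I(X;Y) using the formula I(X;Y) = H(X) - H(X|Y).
0.4657 bits

I(X;Y) = H(X) - H(X|Y)

Marginal of X (row sums):
  P(X=0) = 11/54 + 1/54 = 2/9
  P(X=1) = 1/54 + 13/27 = 1/2
  P(X=2) = 1/54 + 2/27 = 5/54
  P(X=3) = 1/54 + 1/6 = 5/27
H(X) = -[(2/9)·log₂(2/9) + (1/2)·log₂(1/2) + (5/54)·log₂(5/54) + (5/27)·log₂(5/27)]
  = 0.4822 + 0.5000 + 0.3179 + 0.4505 = 1.7506 bits

Marginal of Y (column sums):
  P(Y=0) = 11/54 + 1/54 + 1/54 + 1/54 = 7/27
  P(Y=1) = 1/54 + 13/27 + 2/27 + 1/6 = 20/27
H(X|Y) = Σ_y P(y)·H(X|Y=y):
  Y=0: P(Y=0) = 7/27, P(X|Y=0) = (11/14, 1/14, 1/14, 1/14) → H(X|Y=0) = 1.0892
  Y=1: P(Y=1) = 20/27, P(X|Y=1) = (1/40, 13/20, 1/10, 9/40) → H(X|Y=1) = 1.3534
H(X|Y) = (7/27)·1.0892 + (20/27)·1.3534 = 1.2849 bits

I(X;Y) = H(X) - H(X|Y) = 1.7506 - 1.2849 = 0.4657 bits

Cross-check via I(X;Y) = H(X) + H(Y) - H(X,Y): computing H(Y) from the column sums and H(X,Y) from the 8 cells in the same way gives H(Y) = 0.8256 bits and H(X,Y) = 2.1105 bits, so
I(X;Y) = 1.7506 + 0.8256 - 2.1105 = 0.4657 bits ✓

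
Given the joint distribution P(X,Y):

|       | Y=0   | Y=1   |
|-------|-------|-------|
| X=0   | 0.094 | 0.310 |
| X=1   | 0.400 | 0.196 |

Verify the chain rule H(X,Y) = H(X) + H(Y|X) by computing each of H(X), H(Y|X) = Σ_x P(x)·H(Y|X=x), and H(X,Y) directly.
H(X) = 0.9732 bits, H(Y|X) = 0.8608 bits, H(X,Y) = 1.8340 bits

Marginal of X (row sums):
  P(X=0) = 0.094 + 0.310 = 0.404
  P(X=1) = 0.400 + 0.196 = 0.596
H(X) = -[0.404·log₂(0.404) + 0.596·log₂(0.596)]
  = 0.52826 + 0.44498 = 0.9732 bits

H(Y|X) = Σ_x P(x)·H(Y|X=x):
  X=0: P(X=0) = 0.404, P(Y|X=0) = (47/202, 155/202) → H(Y|X=0) = 0.78264
  X=1: P(X=1) = 0.596, P(Y|X=1) = (100/149, 49/149) → H(Y|X=1) = 0.91376
H(Y|X) = 0.404·0.78264 + 0.596·0.91376 = 0.8608 bits

H(X,Y) = -Σ_{x,y} P(x,y) log₂ P(x,y). Per-cell terms -P(x,y)·log₂P(x,y):
  X=0: 0.32065, 0.52379
  X=1: 0.52877, 0.46081
Sum of the 4 terms: H(X,Y) = 1.8340 bits

Chain rule check:
  H(X) + H(Y|X) = 0.9732 + 0.8608 = 1.8340 bits
  H(X,Y) = 1.8340 bits
✓ Chain rule verified.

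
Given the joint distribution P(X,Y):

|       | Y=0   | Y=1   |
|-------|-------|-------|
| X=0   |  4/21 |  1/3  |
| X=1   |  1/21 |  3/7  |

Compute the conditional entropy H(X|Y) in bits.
0.9252 bits

H(X|Y) = H(X,Y) - H(Y)

H(X,Y) = -Σ_{x,y} P(x,y) log₂ P(x,y). Per-cell terms -P(x,y)·log₂P(x,y):
  X=0: 0.45568, 0.52832
  X=1: 0.20916, 0.52388
Sum of the 4 terms: H(X,Y) = 1.71704 bits

Marginal of Y (column sums):
  P(Y=0) = 4/21 + 1/21 = 5/21
  P(Y=1) = 1/3 + 3/7 = 16/21
H(Y) = -[(5/21)·log₂(5/21) + (16/21)·log₂(16/21)]
  = 0.49295 + 0.29891 = 0.79186 bits

H(X|Y) = H(X,Y) - H(Y) = 1.71704 - 0.79186 = 0.9252 bits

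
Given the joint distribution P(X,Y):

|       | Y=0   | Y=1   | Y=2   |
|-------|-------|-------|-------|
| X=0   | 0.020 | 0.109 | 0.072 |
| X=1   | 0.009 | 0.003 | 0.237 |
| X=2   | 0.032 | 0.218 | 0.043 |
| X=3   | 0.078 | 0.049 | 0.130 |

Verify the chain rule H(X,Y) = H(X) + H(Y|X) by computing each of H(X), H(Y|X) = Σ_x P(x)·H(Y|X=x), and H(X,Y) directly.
H(X) = 1.9874 bits, H(Y|X) = 1.0420 bits, H(X,Y) = 3.0294 bits

Marginal of X (row sums):
  P(X=0) = 0.020 + 0.109 + 0.072 = 0.201
  P(X=1) = 0.009 + 0.003 + 0.237 = 0.249
  P(X=2) = 0.032 + 0.218 + 0.043 = 0.293
  P(X=3) = 0.078 + 0.049 + 0.130 = 0.257
H(X) = -[0.201·log₂(0.201) + 0.249·log₂(0.249) + 0.293·log₂(0.293) + 0.257·log₂(0.257)]
  = 0.4653 + 0.4994 + 0.5189 + 0.5038 = 1.9874 bits

H(Y|X) = Σ_x P(x)·H(Y|X=x):
  X=0: P(X=0) = 0.201, P(Y|X=0) = (20/201, 109/201, 24/67) → H(Y|X=0) = 1.3406
  X=1: P(X=1) = 0.249, P(Y|X=1) = (3/83, 1/83, 79/83) → H(Y|X=1) = 0.3178
  X=2: P(X=2) = 0.293, P(Y|X=2) = (32/293, 218/293, 43/293) → H(Y|X=2) = 1.0726
  X=3: P(X=3) = 0.257, P(Y|X=3) = (78/257, 49/257, 130/257) → H(Y|X=3) = 1.4753
H(Y|X) = 0.201·1.3406 + 0.249·0.3178 + 0.293·1.0726 + 0.257·1.4753 = 1.0420 bits

H(X,Y) = -Σ_{x,y} P(x,y) log₂ P(x,y). Per-cell terms -P(x,y)·log₂P(x,y):
  X=0: 0.1129, 0.3485, 0.2733
  X=1: 0.0612, 0.0251, 0.4923
  X=2: 0.1589, 0.4791, 0.1952
  X=3: 0.2871, 0.2132, 0.3826
Sum of the 12 terms: H(X,Y) = 3.0294 bits

Chain rule check:
  H(X) + H(Y|X) = 1.9874 + 1.0420 = 3.0294 bits
  H(X,Y) = 3.0294 bits
✓ Chain rule verified.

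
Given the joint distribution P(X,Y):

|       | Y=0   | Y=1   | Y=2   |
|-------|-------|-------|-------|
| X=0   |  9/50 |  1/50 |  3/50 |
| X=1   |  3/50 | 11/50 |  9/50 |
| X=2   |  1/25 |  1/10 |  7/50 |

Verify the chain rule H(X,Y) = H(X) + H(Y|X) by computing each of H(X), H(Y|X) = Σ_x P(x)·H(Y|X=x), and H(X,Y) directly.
H(X) = 1.5348 bits, H(Y|X) = 1.3513 bits, H(X,Y) = 2.8862 bits

Marginal of X (row sums):
  P(X=0) = 9/50 + 1/50 + 3/50 = 13/50
  P(X=1) = 3/50 + 11/50 + 9/50 = 23/50
  P(X=2) = 1/25 + 1/10 + 7/50 = 7/25
H(X) = -[(13/50)·log₂(13/50) + (23/50)·log₂(23/50) + (7/25)·log₂(7/25)]
  = 0.5053 + 0.5153 + 0.5142 = 1.5348 bits

H(Y|X) = Σ_x P(x)·H(Y|X=x):
  X=0: P(X=0) = 13/50, P(Y|X=0) = (9/13, 1/13, 3/13) → H(Y|X=0) = 1.1401
  X=1: P(X=1) = 23/50, P(Y|X=1) = (3/23, 11/23, 9/23) → H(Y|X=1) = 1.4219
  X=2: P(X=2) = 7/25, P(Y|X=2) = (1/7, 5/14, 1/2) → H(Y|X=2) = 1.4316
H(Y|X) = (13/50)·1.1401 + (23/50)·1.4219 + (7/25)·1.4316 = 1.3513 bits

H(X,Y) = -Σ_{x,y} P(x,y) log₂ P(x,y). Per-cell terms -P(x,y)·log₂P(x,y):
  X=0: 0.4453, 0.1129, 0.2435
  X=1: 0.2435, 0.4806, 0.4453
  X=2: 0.1858, 0.3322, 0.3971
Sum of the 9 terms: H(X,Y) = 2.8862 bits

Chain rule check:
  H(X) + H(Y|X) = 1.5348 + 1.3513 = 2.8861 bits
  H(X,Y) = 2.8862 bits
✓ Chain rule verified (Δ = 0.0001 is 4-dp rounding noise: each of the three values was rounded independently).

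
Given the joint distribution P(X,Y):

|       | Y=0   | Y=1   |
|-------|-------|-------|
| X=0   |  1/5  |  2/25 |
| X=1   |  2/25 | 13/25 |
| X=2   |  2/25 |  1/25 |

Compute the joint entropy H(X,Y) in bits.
2.0152 bits

H(X,Y) = -Σ_{x,y} P(x,y) log₂ P(x,y). Per-cell terms -P(x,y)·log₂P(x,y):
  X=0: 0.464386, 0.291508
  X=1: 0.291508, 0.490577
  X=2: 0.291508, 0.185754
Sum of the 6 terms: H(X,Y) = 2.0152 bits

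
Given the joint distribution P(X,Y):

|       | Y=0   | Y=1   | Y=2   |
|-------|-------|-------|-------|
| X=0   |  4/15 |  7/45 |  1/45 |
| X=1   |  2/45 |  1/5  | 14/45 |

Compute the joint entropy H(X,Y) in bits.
2.2362 bits

H(X,Y) = -Σ_{x,y} P(x,y) log₂ P(x,y). Per-cell terms -P(x,y)·log₂P(x,y):
  X=0: 0.5085, 0.4176, 0.1220
  X=1: 0.1996, 0.4644, 0.5241
Sum of the 6 terms: H(X,Y) = 2.2362 bits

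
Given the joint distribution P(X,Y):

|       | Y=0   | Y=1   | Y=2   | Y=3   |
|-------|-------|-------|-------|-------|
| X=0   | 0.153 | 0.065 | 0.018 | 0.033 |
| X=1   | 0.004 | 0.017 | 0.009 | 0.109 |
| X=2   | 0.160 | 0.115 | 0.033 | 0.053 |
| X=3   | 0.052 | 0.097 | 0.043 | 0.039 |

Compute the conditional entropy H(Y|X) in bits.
1.6495 bits

H(Y|X) = H(X,Y) - H(X)

H(X,Y) = -Σ_{x,y} P(x,y) log₂ P(x,y). Per-cell terms -P(x,y)·log₂P(x,y):
  X=0: 0.41438, 0.25632, 0.10433, 0.16241
  X=1: 0.03186, 0.09993, 0.06116, 0.34854
  X=2: 0.42302, 0.35883, 0.16241, 0.22461
  X=3: 0.22180, 0.32649, 0.19520, 0.18253
Sum of the 16 terms: H(X,Y) = 3.5738 bits

Marginal of X (row sums):
  P(X=0) = 0.153 + 0.065 + 0.018 + 0.033 = 0.269
  P(X=1) = 0.004 + 0.017 + 0.009 + 0.109 = 0.139
  P(X=2) = 0.160 + 0.115 + 0.033 + 0.053 = 0.361
  P(X=3) = 0.052 + 0.097 + 0.043 + 0.039 = 0.231
H(X) = -[0.269·log₂(0.269) + 0.139·log₂(0.139) + 0.361·log₂(0.361) + 0.231·log₂(0.231)]
  = 0.50957 + 0.39571 + 0.53064 + 0.48834 = 1.9243 bits

H(Y|X) = H(X,Y) - H(X) = 3.5738 - 1.9243 = 1.6495 bits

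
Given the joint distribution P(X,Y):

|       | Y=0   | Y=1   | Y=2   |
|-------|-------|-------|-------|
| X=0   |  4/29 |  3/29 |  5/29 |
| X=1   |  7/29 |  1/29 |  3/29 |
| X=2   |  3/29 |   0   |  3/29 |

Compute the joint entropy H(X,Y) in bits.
2.8483 bits

H(X,Y) = -Σ_{x,y} P(x,y) log₂ P(x,y). Per-cell terms -P(x,y)·log₂P(x,y):
  X=0: 0.39420, 0.33859, 0.43725
  X=1: 0.49498, 0.16752, 0.33859
  X=2: 0.33859, 0.00000, 0.33859
  (cells with P = 0 contribute 0)
Sum of the 9 terms: H(X,Y) = 2.8483 bits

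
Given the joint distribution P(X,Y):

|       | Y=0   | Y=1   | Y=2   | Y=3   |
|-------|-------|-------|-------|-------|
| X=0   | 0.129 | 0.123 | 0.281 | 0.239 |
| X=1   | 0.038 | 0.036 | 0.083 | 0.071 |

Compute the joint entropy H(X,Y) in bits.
2.6820 bits

H(X,Y) = -Σ_{x,y} P(x,y) log₂ P(x,y). Per-cell terms -P(x,y)·log₂P(x,y):
  X=0: 0.3811, 0.3719, 0.5146, 0.4935
  X=1: 0.1793, 0.1727, 0.2980, 0.2709
Sum of the 8 terms: H(X,Y) = 2.6820 bits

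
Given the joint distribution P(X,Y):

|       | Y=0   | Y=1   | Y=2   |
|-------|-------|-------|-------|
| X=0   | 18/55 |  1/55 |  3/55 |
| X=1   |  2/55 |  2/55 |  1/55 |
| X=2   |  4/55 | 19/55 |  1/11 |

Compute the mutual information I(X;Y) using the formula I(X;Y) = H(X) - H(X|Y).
0.3838 bits

I(X;Y) = H(X) - H(X|Y)

Marginal of X (row sums):
  P(X=0) = 18/55 + 1/55 + 3/55 = 2/5
  P(X=1) = 2/55 + 2/55 + 1/55 = 1/11
  P(X=2) = 4/55 + 19/55 + 1/11 = 28/55
H(X) = -[(2/5)·log₂(2/5) + (1/11)·log₂(1/11) + (28/55)·log₂(28/55)]
  = 0.52877 + 0.31449 + 0.49586 = 1.3391 bits

Marginal of Y (column sums):
  P(Y=0) = 18/55 + 2/55 + 4/55 = 24/55
  P(Y=1) = 1/55 + 2/55 + 19/55 = 2/5
  P(Y=2) = 3/55 + 1/55 + 1/11 = 9/55
H(X|Y) = Σ_y P(y)·H(X|Y=y):
  Y=0: P(Y=0) = 24/55, P(X|Y=0) = (3/4, 1/12, 1/6) → H(X|Y=0) = 1.04085
  Y=1: P(Y=1) = 2/5, P(X|Y=1) = (1/22, 1/11, 19/22) → H(X|Y=1) = 0.69986
  Y=2: P(Y=2) = 9/55, P(X|Y=2) = (1/3, 1/9, 5/9) → H(X|Y=2) = 1.35164
H(X|Y) = (24/55)·1.04085 + (2/5)·0.69986 + (9/55)·1.35164 = 0.9553 bits

I(X;Y) = H(X) - H(X|Y) = 1.3391 - 0.9553 = 0.3838 bits

Cross-check via I(X;Y) = H(X) + H(Y) - H(X,Y): computing H(Y) from the column sums and H(X,Y) from the 9 cells in the same way gives H(Y) = 1.4782 bits and H(X,Y) = 2.4335 bits, so
I(X;Y) = 1.3391 + 1.4782 - 2.4335 = 0.3838 bits ✓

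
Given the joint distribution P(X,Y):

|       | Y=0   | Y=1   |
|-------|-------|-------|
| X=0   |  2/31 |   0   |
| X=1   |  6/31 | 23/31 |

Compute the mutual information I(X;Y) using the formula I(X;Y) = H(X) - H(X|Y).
0.1358 bits

I(X;Y) = H(X) - H(X|Y)

Marginal of X (row sums):
  P(X=0) = 2/31 + 0 = 2/31
  P(X=1) = 6/31 + 23/31 = 29/31
H(X) = -[(2/31)·log₂(2/31) + (29/31)·log₂(29/31)]
  = 0.25511 + 0.09001 = 0.34512 bits

Marginal of Y (column sums):
  P(Y=0) = 2/31 + 6/31 = 8/31
  P(Y=1) = 0 + 23/31 = 23/31
H(X|Y) = Σ_y P(y)·H(X|Y=y):
  Y=0: P(Y=0) = 8/31, P(X|Y=0) = (1/4, 3/4) → H(X|Y=0) = 0.81128
  Y=1: P(Y=1) = 23/31, P(X|Y=1) = (0, 1) → H(X|Y=1) = 0.00000
H(X|Y) = (8/31)·0.81128 + (23/31)·0.00000 = 0.20936 bits

I(X;Y) = H(X) - H(X|Y) = 0.34512 - 0.20936 = 0.1358 bits

Cross-check via I(X;Y) = H(X) + H(Y) - H(X,Y): computing H(Y) from the column sums and H(X,Y) from the 4 cells in the same way gives H(Y) = 0.82381 bits and H(X,Y) = 1.03317 bits, so
I(X;Y) = 0.34512 + 0.82381 - 1.03317 = 0.1358 bits ✓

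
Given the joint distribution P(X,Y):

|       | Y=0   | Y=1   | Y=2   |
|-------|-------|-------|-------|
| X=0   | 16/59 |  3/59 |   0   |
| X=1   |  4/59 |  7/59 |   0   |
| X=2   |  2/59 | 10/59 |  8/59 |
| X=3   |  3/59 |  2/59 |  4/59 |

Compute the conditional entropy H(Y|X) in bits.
1.0738 bits

H(Y|X) = H(X,Y) - H(X)

H(X,Y) = -Σ_{x,y} P(x,y) log₂ P(x,y). Per-cell terms -P(x,y)·log₂P(x,y):
  X=0: 0.51055, 0.21853, 0.00000
  X=1: 0.26323, 0.36486, 0.00000
  X=2: 0.16551, 0.43402, 0.39087
  X=3: 0.21853, 0.16551, 0.26323
  (cells with P = 0 contribute 0)
Sum of the 12 terms: H(X,Y) = 2.99484 bits

Marginal of X (row sums):
  P(X=0) = 16/59 + 3/59 + 0 = 19/59
  P(X=1) = 4/59 + 7/59 + 0 = 11/59
  P(X=2) = 2/59 + 10/59 + 8/59 = 20/59
  P(X=3) = 3/59 + 2/59 + 4/59 = 9/59
H(X) = -[(19/59)·log₂(19/59) + (11/59)·log₂(11/59) + (20/59)·log₂(20/59) + (9/59)·log₂(9/59)]
  = 0.52643 + 0.45179 + 0.52906 + 0.41380 = 1.92108 bits

H(Y|X) = H(X,Y) - H(X) = 2.99484 - 1.92108 = 1.0738 bits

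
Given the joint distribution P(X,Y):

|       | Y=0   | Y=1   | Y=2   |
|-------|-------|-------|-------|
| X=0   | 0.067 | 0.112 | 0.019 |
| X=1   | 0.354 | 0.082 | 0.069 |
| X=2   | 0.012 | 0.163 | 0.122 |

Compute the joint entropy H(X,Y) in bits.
2.6895 bits

H(X,Y) = -Σ_{x,y} P(x,y) log₂ P(x,y). Per-cell terms -P(x,y)·log₂P(x,y):
  X=0: 0.26128, 0.35374, 0.10864
  X=1: 0.53036, 0.29588, 0.26615
  X=2: 0.07657, 0.42658, 0.37028
Sum of the 9 terms: H(X,Y) = 2.6895 bits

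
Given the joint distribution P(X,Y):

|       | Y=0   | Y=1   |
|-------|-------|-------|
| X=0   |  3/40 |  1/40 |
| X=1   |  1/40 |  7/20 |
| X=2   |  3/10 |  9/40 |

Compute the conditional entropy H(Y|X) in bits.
0.7309 bits

H(Y|X) = H(X,Y) - H(X)

H(X,Y) = -Σ_{x,y} P(x,y) log₂ P(x,y). Per-cell terms -P(x,y)·log₂P(x,y):
  X=0: 0.28027, 0.13305
  X=1: 0.13305, 0.53010
  X=2: 0.52109, 0.48420
Sum of the 6 terms: H(X,Y) = 2.0818 bits

Marginal of X (row sums):
  P(X=0) = 3/40 + 1/40 = 1/10
  P(X=1) = 1/40 + 7/20 = 3/8
  P(X=2) = 3/10 + 9/40 = 21/40
H(X) = -[(1/10)·log₂(1/10) + (3/8)·log₂(3/8) + (21/40)·log₂(21/40)]
  = 0.33219 + 0.53064 + 0.48805 = 1.3509 bits

H(Y|X) = H(X,Y) - H(X) = 2.0818 - 1.3509 = 0.7309 bits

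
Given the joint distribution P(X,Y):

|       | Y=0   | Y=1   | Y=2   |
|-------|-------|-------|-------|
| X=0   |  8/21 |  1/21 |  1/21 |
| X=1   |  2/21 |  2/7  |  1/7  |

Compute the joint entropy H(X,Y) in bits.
2.1892 bits

H(X,Y) = -Σ_{x,y} P(x,y) log₂ P(x,y). Per-cell terms -P(x,y)·log₂P(x,y):
  X=0: 0.530407, 0.209158, 0.209158
  X=1: 0.323078, 0.516387, 0.401051
Sum of the 6 terms: H(X,Y) = 2.1892 bits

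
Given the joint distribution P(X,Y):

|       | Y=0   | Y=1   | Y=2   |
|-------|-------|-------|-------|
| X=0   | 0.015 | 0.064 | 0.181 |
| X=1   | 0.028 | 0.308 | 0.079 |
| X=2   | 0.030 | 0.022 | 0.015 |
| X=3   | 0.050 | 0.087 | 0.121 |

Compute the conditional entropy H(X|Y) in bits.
1.5941 bits

H(X|Y) = H(X,Y) - H(Y)

H(X,Y) = -Σ_{x,y} P(x,y) log₂ P(x,y). Per-cell terms -P(x,y)·log₂P(x,y):
  X=0: 0.0909, 0.2538, 0.4463
  X=1: 0.1444, 0.5233, 0.2893
  X=2: 0.1518, 0.1211, 0.0909
  X=3: 0.2161, 0.3065, 0.3687
Sum of the 12 terms: H(X,Y) = 3.0031 bits

Marginal of Y (column sums):
  P(Y=0) = 0.015 + 0.028 + 0.030 + 0.050 = 0.123
  P(Y=1) = 0.064 + 0.308 + 0.022 + 0.087 = 0.481
  P(Y=2) = 0.181 + 0.079 + 0.015 + 0.121 = 0.396
H(Y) = -[0.123·log₂(0.123) + 0.481·log₂(0.481) + 0.396·log₂(0.396)]
  = 0.3719 + 0.5079 + 0.5292 = 1.4090 bits

H(X|Y) = H(X,Y) - H(Y) = 3.0031 - 1.4090 = 1.5941 bits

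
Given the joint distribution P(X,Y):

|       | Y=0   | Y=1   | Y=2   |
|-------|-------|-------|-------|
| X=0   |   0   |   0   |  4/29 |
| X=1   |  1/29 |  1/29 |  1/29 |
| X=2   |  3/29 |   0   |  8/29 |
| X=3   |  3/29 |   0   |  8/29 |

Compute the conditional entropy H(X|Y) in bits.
1.5993 bits

H(X|Y) = H(X,Y) - H(Y)

H(X,Y) = -Σ_{x,y} P(x,y) log₂ P(x,y). Per-cell terms -P(x,y)·log₂P(x,y):
  X=0: 0.00000, 0.00000, 0.39420
  X=1: 0.16752, 0.16752, 0.16752
  X=2: 0.33859, 0.00000, 0.51255
  X=3: 0.33859, 0.00000, 0.51255
  (cells with P = 0 contribute 0)
Sum of the 12 terms: H(X,Y) = 2.5990 bits

Marginal of Y (column sums):
  P(Y=0) = 0 + 1/29 + 3/29 + 3/29 = 7/29
  P(Y=1) = 0 + 1/29 + 0 + 0 = 1/29
  P(Y=2) = 4/29 + 1/29 + 8/29 + 8/29 = 21/29
H(Y) = -[(7/29)·log₂(7/29) + (1/29)·log₂(1/29) + (21/29)·log₂(21/29)]
  = 0.49498 + 0.16752 + 0.33720 = 0.9997 bits

H(X|Y) = H(X,Y) - H(Y) = 2.5990 - 0.9997 = 1.5993 bits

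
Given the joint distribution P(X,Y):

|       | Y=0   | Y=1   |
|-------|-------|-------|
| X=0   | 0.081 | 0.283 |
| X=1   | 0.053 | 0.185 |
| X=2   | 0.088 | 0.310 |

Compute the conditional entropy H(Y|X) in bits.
0.7638 bits

H(Y|X) = H(X,Y) - H(X)

H(X,Y) = -Σ_{x,y} P(x,y) log₂ P(x,y). Per-cell terms -P(x,y)·log₂P(x,y):
  X=0: 0.29370, 0.51538
  X=1: 0.22461, 0.45036
  X=2: 0.30856, 0.52379
Sum of the 6 terms: H(X,Y) = 2.3164 bits

Marginal of X (row sums):
  P(X=0) = 0.081 + 0.283 = 0.364
  P(X=1) = 0.053 + 0.185 = 0.238
  P(X=2) = 0.088 + 0.310 = 0.398
H(X) = -[0.364·log₂(0.364) + 0.238·log₂(0.238) + 0.398·log₂(0.398)]
  = 0.53071 + 0.49289 + 0.52901 = 1.5526 bits

H(Y|X) = H(X,Y) - H(X) = 2.3164 - 1.5526 = 0.7638 bits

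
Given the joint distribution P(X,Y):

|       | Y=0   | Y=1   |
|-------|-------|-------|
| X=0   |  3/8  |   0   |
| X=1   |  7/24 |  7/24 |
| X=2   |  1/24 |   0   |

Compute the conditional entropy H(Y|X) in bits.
0.5833 bits

H(Y|X) = H(X,Y) - H(X)

H(X,Y) = -Σ_{x,y} P(x,y) log₂ P(x,y). Per-cell terms -P(x,y)·log₂P(x,y):
  X=0: 0.53064, 0.00000
  X=1: 0.51847, 0.51847
  X=2: 0.19104, 0.00000
  (cells with P = 0 contribute 0)
Sum of the 6 terms: H(X,Y) = 1.7586 bits

Marginal of X (row sums):
  P(X=0) = 3/8 + 0 = 3/8
  P(X=1) = 7/24 + 7/24 = 7/12
  P(X=2) = 1/24 + 0 = 1/24
H(X) = -[(3/8)·log₂(3/8) + (7/12)·log₂(7/12) + (1/24)·log₂(1/24)]
  = 0.53064 + 0.45360 + 0.19104 = 1.1753 bits

H(Y|X) = H(X,Y) - H(X) = 1.7586 - 1.1753 = 0.5833 bits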